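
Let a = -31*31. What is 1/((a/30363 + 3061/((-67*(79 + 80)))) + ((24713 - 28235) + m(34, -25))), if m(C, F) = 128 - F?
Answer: -107819013/363276647689 ≈ -0.00029680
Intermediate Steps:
a = -961
1/((a/30363 + 3061/((-67*(79 + 80)))) + ((24713 - 28235) + m(34, -25))) = 1/((-961/30363 + 3061/((-67*(79 + 80)))) + ((24713 - 28235) + (128 - 1*(-25)))) = 1/((-961*1/30363 + 3061/((-67*159))) + (-3522 + (128 + 25))) = 1/((-961/30363 + 3061/(-10653)) + (-3522 + 153)) = 1/((-961/30363 + 3061*(-1/10653)) - 3369) = 1/((-961/30363 - 3061/10653) - 3369) = 1/(-34392892/107819013 - 3369) = 1/(-363276647689/107819013) = -107819013/363276647689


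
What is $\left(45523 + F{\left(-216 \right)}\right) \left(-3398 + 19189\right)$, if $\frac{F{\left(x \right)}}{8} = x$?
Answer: $691566845$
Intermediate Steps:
$F{\left(x \right)} = 8 x$
$\left(45523 + F{\left(-216 \right)}\right) \left(-3398 + 19189\right) = \left(45523 + 8 \left(-216\right)\right) \left(-3398 + 19189\right) = \left(45523 - 1728\right) 15791 = 43795 \cdot 15791 = 691566845$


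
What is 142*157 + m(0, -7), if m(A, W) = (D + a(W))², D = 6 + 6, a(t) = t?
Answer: 22319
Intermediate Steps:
D = 12
m(A, W) = (12 + W)²
142*157 + m(0, -7) = 142*157 + (12 - 7)² = 22294 + 5² = 22294 + 25 = 22319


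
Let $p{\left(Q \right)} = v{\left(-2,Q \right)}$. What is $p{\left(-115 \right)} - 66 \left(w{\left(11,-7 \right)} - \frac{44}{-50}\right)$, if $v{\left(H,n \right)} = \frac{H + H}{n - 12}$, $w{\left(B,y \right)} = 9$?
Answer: $- \frac{2070254}{3175} \approx -652.05$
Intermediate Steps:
$v{\left(H,n \right)} = \frac{2 H}{-12 + n}$
$p{\left(Q \right)} = - \frac{4}{-12 + Q}$ ($p{\left(Q \right)} = 2 \left(-2\right) \frac{1}{-12 + Q} = - \frac{4}{-12 + Q}$)
$p{\left(-115 \right)} - 66 \left(w{\left(11,-7 \right)} - \frac{44}{-50}\right) = - \frac{4}{-12 - 115} - 66 \left(9 - \frac{44}{-50}\right) = - \frac{4}{-127} - 66 \left(9 - - \frac{22}{25}\right) = \left(-4\right) \left(- \frac{1}{127}\right) - 66 \left(9 + \frac{22}{25}\right) = \frac{4}{127} - 66 \cdot \frac{247}{25} = \frac{4}{127} - \frac{16302}{25} = - \frac{2070254}{3175}$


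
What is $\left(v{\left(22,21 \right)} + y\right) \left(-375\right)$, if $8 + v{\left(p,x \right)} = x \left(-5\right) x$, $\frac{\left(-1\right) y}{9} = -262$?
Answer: $-54375$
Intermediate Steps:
$y = 2358$ ($y = \left(-9\right) \left(-262\right) = 2358$)
$v{\left(p,x \right)} = -8 - 5 x^{2}$ ($v{\left(p,x \right)} = -8 + x \left(-5\right) x = -8 + - 5 x x = -8 - 5 x^{2}$)
$\left(v{\left(22,21 \right)} + y\right) \left(-375\right) = \left(\left(-8 - 5 \cdot 21^{2}\right) + 2358\right) \left(-375\right) = \left(\left(-8 - 2205\right) + 2358\right) \left(-375\right) = \left(-2213 + 2358\right) \left(-375\right) = 145 \left(-375\right) = -54375$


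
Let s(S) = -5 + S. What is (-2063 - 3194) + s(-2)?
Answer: -5264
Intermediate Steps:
(-2063 - 3194) + s(-2) = (-2063 - 3194) + (-5 - 2) = -5257 - 7 = -5264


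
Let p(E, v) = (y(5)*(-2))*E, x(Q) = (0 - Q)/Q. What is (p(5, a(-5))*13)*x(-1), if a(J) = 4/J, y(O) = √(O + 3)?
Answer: 260*√2 ≈ 367.70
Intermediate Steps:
y(O) = √(3 + O)
x(Q) = -1 (x(Q) = (-Q)/Q = -1)
p(E, v) = -4*E*√2 (p(E, v) = (√(3 + 5)*(-2))*E = (√8*(-2))*E = ((2*√2)*(-2))*E = (-4*√2)*E = -4*E*√2)
(p(5, a(-5))*13)*x(-1) = (-4*5*√2*13)*(-1) = (-20*√2*13)*(-1) = -260*√2*(-1) = 260*√2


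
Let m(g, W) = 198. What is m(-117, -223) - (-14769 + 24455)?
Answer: -9488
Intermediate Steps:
m(-117, -223) - (-14769 + 24455) = 198 - (-14769 + 24455) = 198 - 1*9686 = 198 - 9686 = -9488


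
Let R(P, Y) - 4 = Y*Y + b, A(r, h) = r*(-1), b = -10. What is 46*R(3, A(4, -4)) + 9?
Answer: 469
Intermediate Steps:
A(r, h) = -r
R(P, Y) = -6 + Y² (R(P, Y) = 4 + (Y*Y - 10) = 4 + (Y² - 10) = 4 + (-10 + Y²) = -6 + Y²)
46*R(3, A(4, -4)) + 9 = 46*(-6 + (-1*4)²) + 9 = 46*(-6 + (-4)²) + 9 = 46*(-6 + 16) + 9 = 46*10 + 9 = 460 + 9 = 469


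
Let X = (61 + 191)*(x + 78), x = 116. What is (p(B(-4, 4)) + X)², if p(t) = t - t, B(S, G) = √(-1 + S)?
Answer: 2390036544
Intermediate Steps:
p(t) = 0
X = 48888 (X = (61 + 191)*(116 + 78) = 252*194 = 48888)
(p(B(-4, 4)) + X)² = (0 + 48888)² = 48888² = 2390036544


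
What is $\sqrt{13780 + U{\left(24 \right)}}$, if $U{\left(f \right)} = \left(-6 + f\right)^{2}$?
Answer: $2 \sqrt{3526} \approx 118.76$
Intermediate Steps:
$\sqrt{13780 + U{\left(24 \right)}} = \sqrt{13780 + \left(-6 + 24\right)^{2}} = \sqrt{13780 + 18^{2}} = \sqrt{13780 + 324} = \sqrt{14104} = 2 \sqrt{3526}$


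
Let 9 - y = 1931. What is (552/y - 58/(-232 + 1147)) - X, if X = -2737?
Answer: 2406376877/879315 ≈ 2736.6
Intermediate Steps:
y = -1922 (y = 9 - 1*1931 = 9 - 1931 = -1922)
(552/y - 58/(-232 + 1147)) - X = (552/(-1922) - 58/(-232 + 1147)) - 1*(-2737) = (552*(-1/1922) - 58/915) + 2737 = (-276/961 - 58*1/915) + 2737 = (-276/961 - 58/915) + 2737 = -308278/879315 + 2737 = 2406376877/879315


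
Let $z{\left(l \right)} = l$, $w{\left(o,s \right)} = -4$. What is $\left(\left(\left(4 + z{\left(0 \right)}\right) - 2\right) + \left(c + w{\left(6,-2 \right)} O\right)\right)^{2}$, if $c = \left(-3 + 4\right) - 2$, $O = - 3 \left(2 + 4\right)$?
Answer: $5329$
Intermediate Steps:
$O = -18$ ($O = \left(-3\right) 6 = -18$)
$c = -1$ ($c = 1 - 2 = -1$)
$\left(\left(\left(4 + z{\left(0 \right)}\right) - 2\right) + \left(c + w{\left(6,-2 \right)} O\right)\right)^{2} = \left(\left(\left(4 + 0\right) - 2\right) - -71\right)^{2} = \left(\left(4 - 2\right) + \left(-1 + 72\right)\right)^{2} = \left(2 + 71\right)^{2} = 73^{2} = 5329$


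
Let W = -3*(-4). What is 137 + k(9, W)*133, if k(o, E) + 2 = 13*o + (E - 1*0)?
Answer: 17028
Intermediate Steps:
W = 12
k(o, E) = -2 + E + 13*o (k(o, E) = -2 + (13*o + (E - 1*0)) = -2 + (13*o + (E + 0)) = -2 + (13*o + E) = -2 + (E + 13*o) = -2 + E + 13*o)
137 + k(9, W)*133 = 137 + (-2 + 12 + 13*9)*133 = 137 + (-2 + 12 + 117)*133 = 137 + 127*133 = 137 + 16891 = 17028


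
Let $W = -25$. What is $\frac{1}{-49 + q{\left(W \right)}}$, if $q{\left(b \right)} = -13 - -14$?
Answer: $- \frac{1}{48} \approx -0.020833$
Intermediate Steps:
$q{\left(b \right)} = 1$ ($q{\left(b \right)} = -13 + 14 = 1$)
$\frac{1}{-49 + q{\left(W \right)}} = \frac{1}{-49 + 1} = \frac{1}{-48} = - \frac{1}{48}$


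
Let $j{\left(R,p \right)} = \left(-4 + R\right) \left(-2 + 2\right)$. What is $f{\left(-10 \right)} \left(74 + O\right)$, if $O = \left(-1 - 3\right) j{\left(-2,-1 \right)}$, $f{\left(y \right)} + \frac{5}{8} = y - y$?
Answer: $- \frac{185}{4} \approx -46.25$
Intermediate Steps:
$f{\left(y \right)} = - \frac{5}{8}$ ($f{\left(y \right)} = - \frac{5}{8} + \left(y - y\right) = - \frac{5}{8} + 0 = - \frac{5}{8}$)
$j{\left(R,p \right)} = 0$ ($j{\left(R,p \right)} = \left(-4 + R\right) 0 = 0$)
$O = 0$ ($O = \left(-1 - 3\right) 0 = \left(-4\right) 0 = 0$)
$f{\left(-10 \right)} \left(74 + O\right) = - \frac{5 \left(74 + 0\right)}{8} = \left(- \frac{5}{8}\right) 74 = - \frac{185}{4}$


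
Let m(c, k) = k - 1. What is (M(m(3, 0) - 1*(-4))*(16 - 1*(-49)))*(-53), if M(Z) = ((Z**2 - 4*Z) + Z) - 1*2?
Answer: 6890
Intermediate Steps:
m(c, k) = -1 + k
M(Z) = -2 + Z**2 - 3*Z (M(Z) = (Z**2 - 3*Z) - 2 = -2 + Z**2 - 3*Z)
(M(m(3, 0) - 1*(-4))*(16 - 1*(-49)))*(-53) = ((-2 + ((-1 + 0) - 1*(-4))**2 - 3*((-1 + 0) - 1*(-4)))*(16 - 1*(-49)))*(-53) = ((-2 + (-1 + 4)**2 - 3*(-1 + 4))*(16 + 49))*(-53) = ((-2 + 3**2 - 3*3)*65)*(-53) = ((-2 + 9 - 9)*65)*(-53) = -2*65*(-53) = -130*(-53) = 6890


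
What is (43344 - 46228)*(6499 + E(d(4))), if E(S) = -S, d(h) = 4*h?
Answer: -18696972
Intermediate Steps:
(43344 - 46228)*(6499 + E(d(4))) = (43344 - 46228)*(6499 - 4*4) = -2884*(6499 - 1*16) = -2884*(6499 - 16) = -2884*6483 = -18696972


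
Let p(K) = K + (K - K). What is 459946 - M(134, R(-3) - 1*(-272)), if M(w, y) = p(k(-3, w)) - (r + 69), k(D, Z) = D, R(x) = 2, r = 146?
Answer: 460164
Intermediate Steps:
p(K) = K (p(K) = K + 0 = K)
M(w, y) = -218 (M(w, y) = -3 - (146 + 69) = -3 - 1*215 = -3 - 215 = -218)
459946 - M(134, R(-3) - 1*(-272)) = 459946 - 1*(-218) = 459946 + 218 = 460164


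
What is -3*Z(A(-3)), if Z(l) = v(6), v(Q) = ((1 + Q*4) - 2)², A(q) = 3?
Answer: -1587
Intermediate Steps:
v(Q) = (-1 + 4*Q)² (v(Q) = ((1 + 4*Q) - 2)² = (-1 + 4*Q)²)
Z(l) = 529 (Z(l) = (-1 + 4*6)² = (-1 + 24)² = 23² = 529)
-3*Z(A(-3)) = -3*529 = -1587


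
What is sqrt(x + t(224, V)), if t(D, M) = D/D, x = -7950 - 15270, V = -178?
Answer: I*sqrt(23219) ≈ 152.38*I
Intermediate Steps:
x = -23220
t(D, M) = 1
sqrt(x + t(224, V)) = sqrt(-23220 + 1) = sqrt(-23219) = I*sqrt(23219)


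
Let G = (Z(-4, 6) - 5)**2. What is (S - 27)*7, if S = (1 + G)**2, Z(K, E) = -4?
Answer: 46879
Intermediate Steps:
G = 81 (G = (-4 - 5)**2 = (-9)**2 = 81)
S = 6724 (S = (1 + 81)**2 = 82**2 = 6724)
(S - 27)*7 = (6724 - 27)*7 = 6697*7 = 46879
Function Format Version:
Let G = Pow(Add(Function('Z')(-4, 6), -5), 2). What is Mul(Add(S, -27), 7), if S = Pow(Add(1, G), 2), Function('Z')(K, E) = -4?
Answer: 46879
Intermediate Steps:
G = 81 (G = Pow(Add(-4, -5), 2) = Pow(-9, 2) = 81)
S = 6724 (S = Pow(Add(1, 81), 2) = Pow(82, 2) = 6724)
Mul(Add(S, -27), 7) = Mul(Add(6724, -27), 7) = Mul(6697, 7) = 46879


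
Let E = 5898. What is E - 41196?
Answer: -35298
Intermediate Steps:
E - 41196 = 5898 - 41196 = -35298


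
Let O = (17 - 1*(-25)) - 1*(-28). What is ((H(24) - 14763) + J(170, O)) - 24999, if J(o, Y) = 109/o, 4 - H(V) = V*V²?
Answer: -9108831/170 ≈ -53581.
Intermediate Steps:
O = 70 (O = (17 + 25) + 28 = 42 + 28 = 70)
H(V) = 4 - V³ (H(V) = 4 - V*V² = 4 - V³)
((H(24) - 14763) + J(170, O)) - 24999 = (((4 - 1*24³) - 14763) + 109/170) - 24999 = (((4 - 1*13824) - 14763) + 109*(1/170)) - 24999 = (((4 - 13824) - 14763) + 109/170) - 24999 = ((-13820 - 14763) + 109/170) - 24999 = (-28583 + 109/170) - 24999 = -4859001/170 - 24999 = -9108831/170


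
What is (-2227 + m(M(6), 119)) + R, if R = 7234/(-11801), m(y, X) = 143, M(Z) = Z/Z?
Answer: -24600518/11801 ≈ -2084.6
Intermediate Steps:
M(Z) = 1
R = -7234/11801 (R = 7234*(-1/11801) = -7234/11801 ≈ -0.61300)
(-2227 + m(M(6), 119)) + R = (-2227 + 143) - 7234/11801 = -2084 - 7234/11801 = -24600518/11801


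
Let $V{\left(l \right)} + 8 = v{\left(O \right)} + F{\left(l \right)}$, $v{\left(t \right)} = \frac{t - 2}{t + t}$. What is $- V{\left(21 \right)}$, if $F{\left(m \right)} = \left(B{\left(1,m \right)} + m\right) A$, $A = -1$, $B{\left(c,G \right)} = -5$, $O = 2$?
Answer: $24$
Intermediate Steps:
$v{\left(t \right)} = \frac{-2 + t}{2 t}$
$F{\left(m \right)} = 5 - m$ ($F{\left(m \right)} = \left(-5 + m\right) \left(-1\right) = 5 - m$)
$V{\left(l \right)} = -3 - l$ ($V{\left(l \right)} = -8 - \left(-5 + l - \frac{-2 + 2}{2 \cdot 2}\right) = -8 - \left(-5 + 0 + l\right) = -8 + \left(0 - \left(-5 + l\right)\right) = -8 - \left(-5 + l\right) = -3 - l$)
$- V{\left(21 \right)} = - (-3 - 21) = \left(-1\right) \left(-24\right) = 24$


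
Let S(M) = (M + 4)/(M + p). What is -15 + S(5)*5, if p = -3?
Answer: 15/2 ≈ 7.5000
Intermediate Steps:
S(M) = (4 + M)/(-3 + M) (S(M) = (M + 4)/(M - 3) = (4 + M)/(-3 + M))
-15 + S(5)*5 = -15 + ((4 + 5)/(-3 + 5))*5 = -15 + (9/2)*5 = -15 + 45/2 = 15/2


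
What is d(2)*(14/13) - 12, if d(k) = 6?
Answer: -72/13 ≈ -5.5385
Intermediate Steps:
d(2)*(14/13) - 12 = 6*(14/13) - 12 = 84/13 - 12 = -72/13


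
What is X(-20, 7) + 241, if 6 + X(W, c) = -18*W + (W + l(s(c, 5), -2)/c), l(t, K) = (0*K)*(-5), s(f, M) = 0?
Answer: 575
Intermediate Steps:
l(t, K) = 0 (l(t, K) = 0*(-5) = 0)
X(W, c) = -6 - 17*W (X(W, c) = -6 + (-18*W + (W + 0/c)) = -6 + (-18*W + (W + 0)) = -6 + (-18*W + W) = -6 - 17*W)
X(-20, 7) + 241 = (-6 - 17*(-20)) + 241 = (-6 + 340) + 241 = 334 + 241 = 575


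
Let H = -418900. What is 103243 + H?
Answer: -315657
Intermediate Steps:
103243 + H = 103243 - 418900 = -315657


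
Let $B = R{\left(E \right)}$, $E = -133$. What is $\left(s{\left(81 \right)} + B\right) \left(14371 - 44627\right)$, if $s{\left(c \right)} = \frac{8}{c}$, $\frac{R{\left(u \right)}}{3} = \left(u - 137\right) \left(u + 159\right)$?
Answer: $\frac{51612258112}{81} \approx 6.3719 \cdot 10^{8}$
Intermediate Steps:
$R{\left(u \right)} = 3 \left(-137 + u\right) \left(159 + u\right)$ ($R{\left(u \right)} = 3 \left(u - 137\right) \left(u + 159\right) = 3 \left(-137 + u\right) \left(159 + u\right)$)
$B = -21060$ ($B = -65349 + 3 \left(-133\right)^{2} + 66 \left(-133\right) = -65349 + 3 \cdot 17689 - 8778 = -65349 + 53067 - 8778 = -21060$)
$\left(s{\left(81 \right)} + B\right) \left(14371 - 44627\right) = \left(\frac{8}{81} - 21060\right) \left(14371 - 44627\right) = \left(8 \cdot \frac{1}{81} - 21060\right) \left(-30256\right) = \left(\frac{8}{81} - 21060\right) \left(-30256\right) = \left(- \frac{1705852}{81}\right) \left(-30256\right) = \frac{51612258112}{81}$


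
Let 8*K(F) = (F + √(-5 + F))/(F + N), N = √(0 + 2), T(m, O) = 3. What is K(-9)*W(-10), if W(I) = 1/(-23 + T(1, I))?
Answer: -81/12640 - 9*√2/12640 + I*√7/6320 + 9*I*√14/12640 ≈ -0.0074152 + 0.0030828*I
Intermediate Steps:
N = √2 ≈ 1.4142
W(I) = -1/20 (W(I) = 1/(-23 + 3) = 1/(-20) = -1/20)
K(F) = (F + √(-5 + F))/(8*(F + √2)) (K(F) = ((F + √(-5 + F))/(F + √2))/8 = (F + √(-5 + F))/(8*(F + √2)))
K(-9)*W(-10) = ((-9 + √(-5 - 9))/(8*(-9 + √2)))*(-1/20) = ((-9 + √(-14))/(8*(-9 + √2)))*(-1/20) = ((-9 + I*√14)/(8*(-9 + √2)))*(-1/20) = -(-9 + I*√14)/(160*(-9 + √2))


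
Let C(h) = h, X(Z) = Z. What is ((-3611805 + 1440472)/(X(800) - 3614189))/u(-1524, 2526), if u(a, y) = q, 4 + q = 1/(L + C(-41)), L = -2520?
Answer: -427752601/2847628485 ≈ -0.15021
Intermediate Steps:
q = -10245/2561 (q = -4 + 1/(-2520 - 41) = -4 + 1/(-2561) = -4 - 1/2561 = -10245/2561 ≈ -4.0004)
u(a, y) = -10245/2561
((-3611805 + 1440472)/(X(800) - 3614189))/u(-1524, 2526) = ((-3611805 + 1440472)/(800 - 3614189))/(-10245/2561) = -2171333/(-3613389)*(-2561/10245) = -2171333*(-1/3613389)*(-2561/10245) = (2171333/3613389)*(-2561/10245) = -427752601/2847628485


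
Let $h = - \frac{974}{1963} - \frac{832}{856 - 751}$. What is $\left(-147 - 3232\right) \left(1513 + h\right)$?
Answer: $- \frac{1047883683911}{206115} \approx -5.084 \cdot 10^{6}$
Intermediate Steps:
$h = - \frac{1735486}{206115}$ ($h = \left(-974\right) \frac{1}{1963} - \frac{832}{856 - 751} = - \frac{974}{1963} - \frac{832}{105} = - \frac{1735486}{206115} \approx -8.42$)
$\left(-147 - 3232\right) \left(1513 + h\right) = \left(-147 - 3232\right) \left(1513 - \frac{1735486}{206115}\right) = \left(-3379\right) \frac{310116509}{206115} = - \frac{1047883683911}{206115}$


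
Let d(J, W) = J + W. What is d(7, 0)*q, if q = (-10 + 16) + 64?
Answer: 490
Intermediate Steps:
q = 70 (q = 6 + 64 = 70)
d(7, 0)*q = (7 + 0)*70 = 7*70 = 490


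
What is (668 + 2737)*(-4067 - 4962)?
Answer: -30743745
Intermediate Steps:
(668 + 2737)*(-4067 - 4962) = 3405*(-9029) = -30743745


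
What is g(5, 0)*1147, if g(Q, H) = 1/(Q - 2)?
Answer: 1147/3 ≈ 382.33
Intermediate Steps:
g(Q, H) = 1/(-2 + Q)
g(5, 0)*1147 = 1147/(-2 + 5) = 1147/3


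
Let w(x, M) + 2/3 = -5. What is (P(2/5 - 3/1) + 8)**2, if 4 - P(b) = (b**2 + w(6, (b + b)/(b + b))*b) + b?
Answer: 267289/5625 ≈ 47.518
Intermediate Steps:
w(x, M) = -17/3 (w(x, M) = -2/3 - 5 = -17/3)
P(b) = 4 - b**2 + 14*b/3 (P(b) = 4 - ((b**2 - 17*b/3) + b) = 4 - (b**2 - 14*b/3) = 4 + (-b**2 + 14*b/3) = 4 - b**2 + 14*b/3)
(P(2/5 - 3/1) + 8)**2 = ((4 - (2/5 - 3/1)**2 + 14*(2/5 - 3/1)/3) + 8)**2 = ((4 - (2*(1/5) - 3*1)**2 + 14*(2*(1/5) - 3*1)/3) + 8)**2 = ((4 - (2/5 - 3)**2 + 14*(2/5 - 3)/3) + 8)**2 = ((4 - (-13/5)**2 + (14/3)*(-13/5)) + 8)**2 = ((4 - 1*169/25 - 182/15) + 8)**2 = ((4 - 169/25 - 182/15) + 8)**2 = (-1117/75 + 8)**2 = (-517/75)**2 = 267289/5625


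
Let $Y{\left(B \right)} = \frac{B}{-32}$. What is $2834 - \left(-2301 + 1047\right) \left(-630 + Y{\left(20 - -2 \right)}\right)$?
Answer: $- \frac{6304385}{8} \approx -7.8805 \cdot 10^{5}$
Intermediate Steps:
$Y{\left(B \right)} = - \frac{B}{32}$ ($Y{\left(B \right)} = B \left(- \frac{1}{32}\right) = - \frac{B}{32}$)
$2834 - \left(-2301 + 1047\right) \left(-630 + Y{\left(20 - -2 \right)}\right) = 2834 - \left(-2301 + 1047\right) \left(-630 - \frac{20 - -2}{32}\right) = 2834 - - 1254 \left(-630 - \frac{20 + 2}{32}\right) = 2834 - - 1254 \left(-630 - \frac{11}{16}\right) = 2834 - \left(-1254\right) \left(- \frac{10091}{16}\right) = 2834 - \frac{6327057}{8} = - \frac{6304385}{8}$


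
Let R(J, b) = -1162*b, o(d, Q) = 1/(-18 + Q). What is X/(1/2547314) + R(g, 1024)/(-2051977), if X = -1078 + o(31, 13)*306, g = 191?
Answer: -29773161391826048/10259885 ≈ -2.9019e+9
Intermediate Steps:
X = -5696/5 (X = -1078 + 306/(-18 + 13) = -1078 + 306/(-5) = -1078 - ⅕*306 = -1078 - 306/5 = -5696/5 ≈ -1139.2)
X/(1/2547314) + R(g, 1024)/(-2051977) = -5696/(5*(1/2547314)) - 1162*1024/(-2051977) = -5696/(5*1/2547314) - 1189888*(-1/2051977) = -5696/5*2547314 + 1189888/2051977 = -14509500544/5 + 1189888/2051977 = -29773161391826048/10259885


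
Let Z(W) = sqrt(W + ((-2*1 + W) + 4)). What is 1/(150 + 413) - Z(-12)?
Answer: 1/563 - I*sqrt(22) ≈ 0.0017762 - 4.6904*I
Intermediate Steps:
Z(W) = sqrt(2 + 2*W) (Z(W) = sqrt(W + ((-2 + W) + 4)) = sqrt(W + (2 + W)) = sqrt(2 + 2*W))
1/(150 + 413) - Z(-12) = 1/(150 + 413) - sqrt(2 + 2*(-12)) = 1/563 - sqrt(2 - 24) = 1/563 - sqrt(-22) = 1/563 - I*sqrt(22)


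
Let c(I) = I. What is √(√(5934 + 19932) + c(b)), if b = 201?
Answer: √(201 + 3*√2874) ≈ 19.022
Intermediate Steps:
√(√(5934 + 19932) + c(b)) = √(√(5934 + 19932) + 201) = √(√25866 + 201) = √(3*√2874 + 201) = √(201 + 3*√2874)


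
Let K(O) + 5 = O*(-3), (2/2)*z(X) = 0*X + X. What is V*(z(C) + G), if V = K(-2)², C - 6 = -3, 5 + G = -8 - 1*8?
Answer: -18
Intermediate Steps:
G = -21 (G = -5 + (-8 - 1*8) = -5 + (-8 - 8) = -5 - 16 = -21)
C = 3 (C = 6 - 3 = 3)
z(X) = X (z(X) = 0*X + X = 0 + X = X)
K(O) = -5 - 3*O (K(O) = -5 + O*(-3) = -5 - 3*O)
V = 1 (V = (-5 - 3*(-2))² = (-5 + 6)² = 1² = 1)
V*(z(C) + G) = 1*(3 - 21) = 1*(-18) = -18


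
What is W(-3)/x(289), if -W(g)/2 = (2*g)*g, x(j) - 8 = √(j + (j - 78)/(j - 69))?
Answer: 63360/49711 - 72*√3508505/49711 ≈ -1.4384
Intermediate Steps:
x(j) = 8 + √(j + (-78 + j)/(-69 + j)) (x(j) = 8 + √(j + (j - 78)/(j - 69)) = 8 + √(j + (-78 + j)/(-69 + j)))
W(g) = -4*g² (W(g) = -2*2*g*g = -4*g²)
W(-3)/x(289) = (-4*(-3)²)/(8 + √((-78 + 289 + 289*(-69 + 289))/(-69 + 289))) = (-4*9)/(8 + √((-78 + 289 + 289*220)/220)) = -36/(8 + √((-78 + 289 + 63580)/220)) = -36/(8 + √((1/220)*63791)) = -36/(8 + √(63791/220)) = -36/(8 + √3508505/110)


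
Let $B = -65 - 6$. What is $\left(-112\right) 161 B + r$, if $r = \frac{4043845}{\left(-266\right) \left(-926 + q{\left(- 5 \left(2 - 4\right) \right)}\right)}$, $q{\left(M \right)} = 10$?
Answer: $\frac{311949998277}{243656} \approx 1.2803 \cdot 10^{6}$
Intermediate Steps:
$B = -71$ ($B = -65 - 6 = -71$)
$r = \frac{4043845}{243656}$ ($r = \frac{4043845}{\left(-266\right) \left(-926 + 10\right)} = \frac{4043845}{\left(-266\right) \left(-916\right)} = \frac{4043845}{243656} \approx 16.597$)
$\left(-112\right) 161 B + r = \left(-112\right) 161 \left(-71\right) + \frac{4043845}{243656} = \left(-18032\right) \left(-71\right) + \frac{4043845}{243656} = 1280272 + \frac{4043845}{243656} = \frac{311949998277}{243656}$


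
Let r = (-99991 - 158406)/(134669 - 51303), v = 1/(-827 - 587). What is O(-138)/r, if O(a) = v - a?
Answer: -8133645473/182686679 ≈ -44.522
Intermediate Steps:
v = -1/1414 (v = 1/(-1414) = -1/1414 ≈ -0.00070721)
r = -258397/83366 ≈ -3.0995
O(a) = -1/1414 - a
O(-138)/r = (-1/1414 - 1*(-138))/(-258397/83366) = (-1/1414 + 138)*(-83366/258397) = (195131/1414)*(-83366/258397) = -8133645473/182686679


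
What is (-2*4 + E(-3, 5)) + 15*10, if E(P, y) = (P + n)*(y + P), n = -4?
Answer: 128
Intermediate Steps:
E(P, y) = (-4 + P)*(P + y) (E(P, y) = (P - 4)*(y + P) = (-4 + P)*(P + y))
(-2*4 + E(-3, 5)) + 15*10 = (-2*4 + ((-3)**2 - 4*(-3) - 4*5 - 3*5)) + 15*10 = (-8 + (9 + 12 - 20 - 15)) + 150 = (-8 - 14) + 150 = -22 + 150 = 128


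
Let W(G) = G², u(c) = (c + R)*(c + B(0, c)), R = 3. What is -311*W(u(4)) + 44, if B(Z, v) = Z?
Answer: -243780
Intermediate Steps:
u(c) = c*(3 + c) (u(c) = (c + 3)*(c + 0) = (3 + c)*c = c*(3 + c))
-311*W(u(4)) + 44 = -311*16*(3 + 4)² + 44 = -311*(4*7)² + 44 = -311*28² + 44 = -311*784 + 44 = -243824 + 44 = -243780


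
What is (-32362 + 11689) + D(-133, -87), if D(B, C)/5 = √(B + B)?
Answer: -20673 + 5*I*√266 ≈ -20673.0 + 81.547*I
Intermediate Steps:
D(B, C) = 5*√2*√B (D(B, C) = 5*√(B + B) = 5*√(2*B) = 5*(√2*√B) = 5*√2*√B)
(-32362 + 11689) + D(-133, -87) = (-32362 + 11689) + 5*√2*√(-133) = -20673 + 5*√2*(I*√133) = -20673 + 5*I*√266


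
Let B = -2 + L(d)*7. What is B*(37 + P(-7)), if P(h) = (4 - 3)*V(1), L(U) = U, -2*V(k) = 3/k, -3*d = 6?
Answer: -568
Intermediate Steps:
d = -2 (d = -⅓*6 = -2)
V(k) = -3/(2*k)
P(h) = -3/2 (P(h) = (4 - 3)*(-3/2/1) = 1*(-3/2*1) = 1*(-3/2) = -3/2)
B = -16 (B = -2 - 2*7 = -2 - 14 = -16)
B*(37 + P(-7)) = -16*(37 - 3/2) = -16*71/2 = -568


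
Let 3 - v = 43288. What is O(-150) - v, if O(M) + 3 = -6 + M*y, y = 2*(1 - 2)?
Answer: 43576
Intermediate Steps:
v = -43285 (v = 3 - 1*43288 = 3 - 43288 = -43285)
y = -2 (y = 2*(-1) = -2)
O(M) = -9 - 2*M (O(M) = -3 + (-6 + M*(-2)) = -3 + (-6 - 2*M) = -9 - 2*M)
O(-150) - v = (-9 - 2*(-150)) - 1*(-43285) = (-9 + 300) + 43285 = 291 + 43285 = 43576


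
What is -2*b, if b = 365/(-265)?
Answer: 146/53 ≈ 2.7547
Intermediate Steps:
b = -73/53 (b = 365*(-1/265) = -73/53 ≈ -1.3774)
-2*b = -2*(-73/53) = 146/53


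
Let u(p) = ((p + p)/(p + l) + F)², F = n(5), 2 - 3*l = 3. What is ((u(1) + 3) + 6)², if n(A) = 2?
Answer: 1156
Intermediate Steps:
l = -⅓ (l = ⅔ - ⅓*3 = ⅔ - 1 = -⅓ ≈ -0.33333)
F = 2
u(p) = (2 + 2*p/(-⅓ + p))² (u(p) = ((p + p)/(p - ⅓) + 2)² = ((2*p)/(-⅓ + p) + 2)² = (2*p/(-⅓ + p) + 2)² = (2 + 2*p/(-⅓ + p))²)
((u(1) + 3) + 6)² = ((4*(-1 + 6*1)²/(-1 + 3*1)² + 3) + 6)² = ((4*(-1 + 6)²/(-1 + 3)² + 3) + 6)² = ((4*5²/2² + 3) + 6)² = ((4*(¼)*25 + 3) + 6)² = ((25 + 3) + 6)² = (28 + 6)² = 34² = 1156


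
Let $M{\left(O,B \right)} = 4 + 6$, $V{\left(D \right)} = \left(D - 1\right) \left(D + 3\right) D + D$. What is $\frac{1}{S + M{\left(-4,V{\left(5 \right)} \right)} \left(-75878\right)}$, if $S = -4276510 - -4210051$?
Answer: $- \frac{1}{825239} \approx -1.2118 \cdot 10^{-6}$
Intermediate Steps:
$S = -66459$ ($S = -4276510 + 4210051 = -66459$)
$V{\left(D \right)} = D + D \left(-1 + D\right) \left(3 + D\right)$ ($V{\left(D \right)} = \left(-1 + D\right) \left(3 + D\right) D + D = D \left(-1 + D\right) \left(3 + D\right) + D = D + D \left(-1 + D\right) \left(3 + D\right)$)
$M{\left(O,B \right)} = 10$
$\frac{1}{S + M{\left(-4,V{\left(5 \right)} \right)} \left(-75878\right)} = \frac{1}{-66459 + 10 \left(-75878\right)} = \frac{1}{-66459 - 758780} = \frac{1}{-825239} = - \frac{1}{825239}$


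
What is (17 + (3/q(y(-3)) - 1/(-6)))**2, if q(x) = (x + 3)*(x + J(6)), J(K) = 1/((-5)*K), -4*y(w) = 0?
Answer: 5929/36 ≈ 164.69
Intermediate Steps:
y(w) = 0 (y(w) = -1/4*0 = 0)
J(K) = -1/(5*K)
q(x) = (3 + x)*(-1/30 + x) (q(x) = (x + 3)*(x - 1/5/6) = (3 + x)*(x - 1/5*1/6) = (3 + x)*(x - 1/30) = (3 + x)*(-1/30 + x))
(17 + (3/q(y(-3)) - 1/(-6)))**2 = (17 + (3/(-1/10 + 0**2 + (89/30)*0) - 1/(-6)))**2 = (17 + (3/(-1/10 + 0 + 0) - 1*(-1/6)))**2 = (17 + (3/(-1/10) + 1/6))**2 = (17 + (3*(-10) + 1/6))**2 = (17 + (-30 + 1/6))**2 = (17 - 179/6)**2 = (-77/6)**2 = 5929/36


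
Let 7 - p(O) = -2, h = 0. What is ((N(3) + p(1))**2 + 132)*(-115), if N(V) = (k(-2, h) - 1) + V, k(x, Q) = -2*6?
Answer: -15295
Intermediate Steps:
p(O) = 9 (p(O) = 7 - 1*(-2) = 7 + 2 = 9)
k(x, Q) = -12
N(V) = -13 + V (N(V) = (-12 - 1) + V = -13 + V)
((N(3) + p(1))**2 + 132)*(-115) = (((-13 + 3) + 9)**2 + 132)*(-115) = ((-10 + 9)**2 + 132)*(-115) = ((-1)**2 + 132)*(-115) = (1 + 132)*(-115) = 133*(-115) = -15295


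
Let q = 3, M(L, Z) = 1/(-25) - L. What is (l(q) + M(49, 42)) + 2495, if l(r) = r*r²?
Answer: 61824/25 ≈ 2473.0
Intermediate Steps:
M(L, Z) = -1/25 - L
l(r) = r³
(l(q) + M(49, 42)) + 2495 = (3³ + (-1/25 - 1*49)) + 2495 = (27 + (-1/25 - 49)) + 2495 = (27 - 1226/25) + 2495 = -551/25 + 2495 = 61824/25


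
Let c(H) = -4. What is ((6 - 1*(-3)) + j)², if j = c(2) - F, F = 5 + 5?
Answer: 25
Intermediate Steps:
F = 10
j = -14 (j = -4 - 1*10 = -4 - 10 = -14)
((6 - 1*(-3)) + j)² = ((6 - 1*(-3)) - 14)² = ((6 + 3) - 14)² = (9 - 14)² = (-5)² = 25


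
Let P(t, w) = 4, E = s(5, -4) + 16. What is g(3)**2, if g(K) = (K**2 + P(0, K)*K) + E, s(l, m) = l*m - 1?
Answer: 256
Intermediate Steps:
s(l, m) = -1 + l*m
E = -5 (E = (-1 + 5*(-4)) + 16 = (-1 - 20) + 16 = -21 + 16 = -5)
g(K) = -5 + K**2 + 4*K (g(K) = (K**2 + 4*K) - 5 = -5 + K**2 + 4*K)
g(3)**2 = (-5 + 3**2 + 4*3)**2 = (-5 + 9 + 12)**2 = 16**2 = 256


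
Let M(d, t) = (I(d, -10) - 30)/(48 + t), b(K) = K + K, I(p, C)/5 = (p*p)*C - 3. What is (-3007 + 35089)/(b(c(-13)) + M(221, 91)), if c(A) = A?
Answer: -4459398/2445709 ≈ -1.8234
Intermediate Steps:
I(p, C) = -15 + 5*C*p**2 (I(p, C) = 5*((p*p)*C - 3) = 5*(p**2*C - 3) = 5*(C*p**2 - 3) = 5*(-3 + C*p**2) = -15 + 5*C*p**2)
b(K) = 2*K
M(d, t) = (-45 - 50*d**2)/(48 + t) (M(d, t) = ((-15 + 5*(-10)*d**2) - 30)/(48 + t) = ((-15 - 50*d**2) - 30)/(48 + t) = (-45 - 50*d**2)/(48 + t))
(-3007 + 35089)/(b(c(-13)) + M(221, 91)) = (-3007 + 35089)/(2*(-13) + 5*(-9 - 10*221**2)/(48 + 91)) = 32082/(-26 + 5*(-9 - 10*48841)/139) = 32082/(-26 + 5*(1/139)*(-9 - 488410)) = 32082/(-26 + 5*(1/139)*(-488419)) = 32082/(-26 - 2442095/139) = 32082/(-2445709/139) = 32082*(-139/2445709) = -4459398/2445709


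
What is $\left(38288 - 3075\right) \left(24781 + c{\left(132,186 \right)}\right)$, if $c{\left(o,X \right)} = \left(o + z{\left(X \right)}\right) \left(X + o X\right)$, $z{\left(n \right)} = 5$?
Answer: $120213202931$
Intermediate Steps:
$c{\left(o,X \right)} = \left(5 + o\right) \left(X + X o\right)$ ($c{\left(o,X \right)} = \left(o + 5\right) \left(X + o X\right) = \left(5 + o\right) \left(X + X o\right)$)
$\left(38288 - 3075\right) \left(24781 + c{\left(132,186 \right)}\right) = \left(38288 - 3075\right) \left(24781 + 186 \left(5 + 132^{2} + 6 \cdot 132\right)\right) = 35213 \left(24781 + 186 \left(5 + 17424 + 792\right)\right) = 35213 \left(24781 + 186 \cdot 18221\right) = 35213 \left(24781 + 3389106\right) = 35213 \cdot 3413887 = 120213202931$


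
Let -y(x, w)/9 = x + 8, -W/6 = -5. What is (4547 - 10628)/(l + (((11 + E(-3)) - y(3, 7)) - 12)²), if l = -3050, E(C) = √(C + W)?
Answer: -40019061/42272329 + 3575628*√3/42272329 ≈ -0.80019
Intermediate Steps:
W = 30 (W = -6*(-5) = 30)
E(C) = √(30 + C) (E(C) = √(C + 30) = √(30 + C))
y(x, w) = -72 - 9*x (y(x, w) = -9*(x + 8) = -9*(8 + x) = -72 - 9*x)
(4547 - 10628)/(l + (((11 + E(-3)) - y(3, 7)) - 12)²) = (4547 - 10628)/(-3050 + (((11 + √(30 - 3)) - (-72 - 9*3)) - 12)²) = -6081/(-3050 + (((11 + √27) - (-72 - 27)) - 12)²) = -6081/(-3050 + (((11 + 3*√3) - 1*(-99)) - 12)²) = -6081/(-3050 + (((11 + 3*√3) + 99) - 12)²) = -6081/(-3050 + ((110 + 3*√3) - 12)²) = -6081/(-3050 + (98 + 3*√3)²)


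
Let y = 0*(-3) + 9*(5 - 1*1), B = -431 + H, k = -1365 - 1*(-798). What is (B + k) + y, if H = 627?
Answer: -335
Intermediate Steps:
k = -567 (k = -1365 + 798 = -567)
B = 196 (B = -431 + 627 = 196)
y = 36 (y = 0 + 9*(5 - 1) = 0 + 9*4 = 0 + 36 = 36)
(B + k) + y = (196 - 567) + 36 = -371 + 36 = -335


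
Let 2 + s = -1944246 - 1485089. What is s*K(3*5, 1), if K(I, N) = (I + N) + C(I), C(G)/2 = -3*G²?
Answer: 4574735558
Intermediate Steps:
C(G) = -6*G² (C(G) = 2*(-3*G²) = -6*G²)
K(I, N) = I + N - 6*I² (K(I, N) = (I + N) - 6*I² = I + N - 6*I²)
s = -3429337 (s = -2 + (-1944246 - 1485089) = -2 - 3429335 = -3429337)
s*K(3*5, 1) = -3429337*(3*5 + 1 - 6*(3*5)²) = -3429337*(15 + 1 - 6*15²) = -3429337*(15 + 1 - 6*225) = -3429337*(15 + 1 - 1350) = -3429337*(-1334) = 4574735558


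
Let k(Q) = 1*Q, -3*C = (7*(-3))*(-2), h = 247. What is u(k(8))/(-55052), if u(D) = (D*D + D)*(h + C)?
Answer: -4194/13763 ≈ -0.30473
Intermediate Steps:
C = -14 (C = -7*(-3)*(-2)/3 = -(-7)*(-2) = -⅓*42 = -14)
k(Q) = Q
u(D) = 233*D + 233*D² (u(D) = (D*D + D)*(247 - 14) = (D² + D)*233 = (D + D²)*233 = 233*D + 233*D²)
u(k(8))/(-55052) = (233*8*(1 + 8))/(-55052) = (233*8*9)*(-1/55052) = 16776*(-1/55052) = -4194/13763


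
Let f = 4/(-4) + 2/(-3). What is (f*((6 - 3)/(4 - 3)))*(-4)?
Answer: 20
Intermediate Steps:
f = -5/3 (f = 4*(-¼) + 2*(-⅓) = -1 - ⅔ = -5/3 ≈ -1.6667)
(f*((6 - 3)/(4 - 3)))*(-4) = -5*(6 - 3)/(3*(4 - 3))*(-4) = -5/1*(-4) = -5*(-4) = 20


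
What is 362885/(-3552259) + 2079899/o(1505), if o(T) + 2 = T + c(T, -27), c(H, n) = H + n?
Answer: 7387258181656/10589284079 ≈ 697.62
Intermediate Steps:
o(T) = -29 + 2*T (o(T) = -2 + (T + (T - 27)) = -2 + (T + (-27 + T)) = -2 + (-27 + 2*T) = -29 + 2*T)
362885/(-3552259) + 2079899/o(1505) = 362885/(-3552259) + 2079899/(-29 + 2*1505) = 362885*(-1/3552259) + 2079899/(-29 + 3010) = -362885/3552259 + 2079899/2981 = 7387258181656/10589284079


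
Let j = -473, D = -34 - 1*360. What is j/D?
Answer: 473/394 ≈ 1.2005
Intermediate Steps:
D = -394 (D = -34 - 360 = -394)
j/D = -473/(-394) = -473*(-1/394) = 473/394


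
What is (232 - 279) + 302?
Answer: 255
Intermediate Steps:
(232 - 279) + 302 = -47 + 302 = 255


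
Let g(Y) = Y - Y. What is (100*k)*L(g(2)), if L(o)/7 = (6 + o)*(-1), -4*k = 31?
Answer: 32550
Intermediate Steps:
k = -31/4 (k = -1/4*31 = -31/4 ≈ -7.7500)
g(Y) = 0
L(o) = -42 - 7*o (L(o) = 7*((6 + o)*(-1)) = 7*(-6 - o) = -42 - 7*o)
(100*k)*L(g(2)) = (100*(-31/4))*(-42 - 7*0) = -775*(-42 + 0) = -775*(-42) = 32550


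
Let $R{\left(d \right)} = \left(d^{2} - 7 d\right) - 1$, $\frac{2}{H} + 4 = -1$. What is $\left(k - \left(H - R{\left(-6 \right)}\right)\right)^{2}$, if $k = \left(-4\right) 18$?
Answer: $\frac{729}{25} \approx 29.16$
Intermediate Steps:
$H = - \frac{2}{5}$ ($H = \frac{2}{-4 - 1} = \frac{2}{-5} = 2 \left(- \frac{1}{5}\right) = - \frac{2}{5} \approx -0.4$)
$k = -72$
$R{\left(d \right)} = -1 + d^{2} - 7 d$
$\left(k - \left(H - R{\left(-6 \right)}\right)\right)^{2} = \left(-72 - - \frac{387}{5}\right)^{2} = \left(-72 + \left(\left(-1 + 36 + 42\right) + \frac{2}{5}\right)\right)^{2} = \left(-72 + \left(77 + \frac{2}{5}\right)\right)^{2} = \left(-72 + \frac{387}{5}\right)^{2} = \left(\frac{27}{5}\right)^{2} = \frac{729}{25}$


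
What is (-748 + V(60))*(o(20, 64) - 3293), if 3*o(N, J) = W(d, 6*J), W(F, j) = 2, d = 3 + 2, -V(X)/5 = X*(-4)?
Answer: -4464404/3 ≈ -1.4881e+6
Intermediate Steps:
V(X) = 20*X (V(X) = -5*X*(-4) = -(-20)*X = 20*X)
d = 5
o(N, J) = 2/3 (o(N, J) = (1/3)*2 = 2/3)
(-748 + V(60))*(o(20, 64) - 3293) = (-748 + 20*60)*(2/3 - 3293) = (-748 + 1200)*(-9877/3) = 452*(-9877/3) = -4464404/3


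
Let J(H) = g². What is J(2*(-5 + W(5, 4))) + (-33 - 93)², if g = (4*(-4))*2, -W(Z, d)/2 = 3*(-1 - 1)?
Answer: 16900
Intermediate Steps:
W(Z, d) = 12 (W(Z, d) = -6*(-1 - 1) = -6*(-2) = -2*(-6) = 12)
g = -32 (g = -16*2 = -32)
J(H) = 1024 (J(H) = (-32)² = 1024)
J(2*(-5 + W(5, 4))) + (-33 - 93)² = 1024 + (-33 - 93)² = 1024 + (-126)² = 1024 + 15876 = 16900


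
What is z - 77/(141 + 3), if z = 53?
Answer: 7555/144 ≈ 52.465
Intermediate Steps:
z - 77/(141 + 3) = 53 - 77/(141 + 3) = 53 - 77/144 = 7555/144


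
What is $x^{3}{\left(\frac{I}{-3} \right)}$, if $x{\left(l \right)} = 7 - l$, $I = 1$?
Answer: $\frac{10648}{27} \approx 394.37$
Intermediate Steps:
$x^{3}{\left(\frac{I}{-3} \right)} = \left(7 - 1 \frac{1}{-3}\right)^{3} = \left(7 - 1 \left(- \frac{1}{3}\right)\right)^{3} = \left(7 - - \frac{1}{3}\right)^{3} = \left(7 + \frac{1}{3}\right)^{3} = \left(\frac{22}{3}\right)^{3} = \frac{10648}{27}$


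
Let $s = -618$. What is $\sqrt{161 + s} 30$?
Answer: $30 i \sqrt{457} \approx 641.33 i$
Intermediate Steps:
$\sqrt{161 + s} 30 = \sqrt{161 - 618} \cdot 30 = \sqrt{-457} \cdot 30 = i \sqrt{457} \cdot 30 = 30 i \sqrt{457}$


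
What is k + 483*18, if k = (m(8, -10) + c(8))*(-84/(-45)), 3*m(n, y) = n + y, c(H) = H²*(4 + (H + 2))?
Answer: 466438/45 ≈ 10365.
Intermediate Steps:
c(H) = H²*(6 + H) (c(H) = H²*(4 + (2 + H)) = H²*(6 + H))
m(n, y) = n/3 + y/3 (m(n, y) = (n + y)/3 = n/3 + y/3)
k = 75208/45 (k = (((⅓)*8 + (⅓)*(-10)) + 8²*(6 + 8))*(-84/(-45)) = ((8/3 - 10/3) + 64*14)*(-84*(-1/45)) = (-⅔ + 896)*(28/15) = (2686/3)*(28/15) = 75208/45 ≈ 1671.3)
k + 483*18 = 75208/45 + 483*18 = 75208/45 + 8694 = 466438/45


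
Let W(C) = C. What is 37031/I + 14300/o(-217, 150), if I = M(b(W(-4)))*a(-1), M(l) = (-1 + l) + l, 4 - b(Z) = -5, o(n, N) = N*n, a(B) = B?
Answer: -24112043/11067 ≈ -2178.7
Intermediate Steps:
b(Z) = 9 (b(Z) = 4 - 1*(-5) = 4 + 5 = 9)
M(l) = -1 + 2*l
I = -17 (I = (-1 + 2*9)*(-1) = (-1 + 18)*(-1) = 17*(-1) = -17)
37031/I + 14300/o(-217, 150) = 37031/(-17) + 14300/((150*(-217))) = 37031*(-1/17) + 14300/(-32550) = -37031/17 + 14300*(-1/32550) = -37031/17 - 286/651 = -24112043/11067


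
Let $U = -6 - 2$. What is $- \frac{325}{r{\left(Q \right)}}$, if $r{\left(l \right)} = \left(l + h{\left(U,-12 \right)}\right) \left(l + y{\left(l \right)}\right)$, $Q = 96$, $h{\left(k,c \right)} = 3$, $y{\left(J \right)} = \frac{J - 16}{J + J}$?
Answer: $- \frac{100}{2937} \approx -0.034048$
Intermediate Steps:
$U = -8$
$y{\left(J \right)} = \frac{-16 + J}{2 J}$
$r{\left(l \right)} = \left(3 + l\right) \left(l + \frac{-16 + l}{2 l}\right)$ ($r{\left(l \right)} = \left(l + 3\right) \left(l + \frac{-16 + l}{2 l}\right) = \left(3 + l\right) \left(l + \frac{-16 + l}{2 l}\right)$)
$- \frac{325}{r{\left(Q \right)}} = - \frac{325}{- \frac{13}{2} + 96^{2} - \frac{24}{96} + \frac{7}{2} \cdot 96} = - \frac{325}{- \frac{13}{2} + 9216 - \frac{1}{4} + 336} = - \frac{325}{\frac{38181}{4}} = \left(-325\right) \frac{4}{38181} = - \frac{100}{2937}$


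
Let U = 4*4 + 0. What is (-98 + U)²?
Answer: 6724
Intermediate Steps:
U = 16 (U = 16 + 0 = 16)
(-98 + U)² = (-98 + 16)² = (-82)² = 6724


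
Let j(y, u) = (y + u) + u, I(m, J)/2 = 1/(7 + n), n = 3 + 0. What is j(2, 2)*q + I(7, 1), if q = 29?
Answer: 871/5 ≈ 174.20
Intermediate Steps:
n = 3
I(m, J) = ⅕ (I(m, J) = 2/(7 + 3) = 2/10 = 2*(⅒) = ⅕)
j(y, u) = y + 2*u (j(y, u) = (u + y) + u = y + 2*u)
j(2, 2)*q + I(7, 1) = (2 + 2*2)*29 + ⅕ = (2 + 4)*29 + ⅕ = 6*29 + ⅕ = 174 + ⅕ = 871/5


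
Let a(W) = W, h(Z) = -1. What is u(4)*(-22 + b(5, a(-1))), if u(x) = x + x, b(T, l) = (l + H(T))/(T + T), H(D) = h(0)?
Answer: -888/5 ≈ -177.60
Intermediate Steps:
H(D) = -1
b(T, l) = (-1 + l)/(2*T) (b(T, l) = (l - 1)/(T + T) = (-1 + l)/((2*T)) = (-1 + l)*(1/(2*T)) = (-1 + l)/(2*T))
u(x) = 2*x
u(4)*(-22 + b(5, a(-1))) = (2*4)*(-22 + (1/2)*(-1 - 1)/5) = 8*(-22 + (1/2)*(1/5)*(-2)) = 8*(-22 - 1/5) = 8*(-111/5) = -888/5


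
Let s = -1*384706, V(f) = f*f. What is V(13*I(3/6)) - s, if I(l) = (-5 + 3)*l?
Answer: 384875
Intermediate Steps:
I(l) = -2*l
V(f) = f**2
s = -384706
V(13*I(3/6)) - s = (13*(-6/6))**2 - 1*(-384706) = (13*(-6/6))**2 + 384706 = (13*(-2*1/2))**2 + 384706 = (13*(-1))**2 + 384706 = (-13)**2 + 384706 = 169 + 384706 = 384875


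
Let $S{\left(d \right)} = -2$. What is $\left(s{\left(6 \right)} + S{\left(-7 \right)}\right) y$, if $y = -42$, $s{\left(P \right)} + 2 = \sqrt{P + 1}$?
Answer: $168 - 42 \sqrt{7} \approx 56.878$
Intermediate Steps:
$s{\left(P \right)} = -2 + \sqrt{1 + P}$ ($s{\left(P \right)} = -2 + \sqrt{P + 1} = -2 + \sqrt{1 + P}$)
$\left(s{\left(6 \right)} + S{\left(-7 \right)}\right) y = \left(\left(-2 + \sqrt{1 + 6}\right) - 2\right) \left(-42\right) = \left(\left(-2 + \sqrt{7}\right) - 2\right) \left(-42\right) = \left(-4 + \sqrt{7}\right) \left(-42\right) = 168 - 42 \sqrt{7}$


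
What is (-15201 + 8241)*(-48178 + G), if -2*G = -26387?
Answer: 243492120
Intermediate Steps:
G = 26387/2 (G = -½*(-26387) = 26387/2 ≈ 13194.)
(-15201 + 8241)*(-48178 + G) = (-15201 + 8241)*(-48178 + 26387/2) = -6960*(-69969/2) = 243492120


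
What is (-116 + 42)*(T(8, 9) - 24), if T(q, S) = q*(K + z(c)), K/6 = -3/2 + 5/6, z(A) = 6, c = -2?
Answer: 592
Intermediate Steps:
K = -4 (K = 6*(-3/2 + 5/6) = 6*(-3*½ + 5*(⅙)) = 6*(-3/2 + ⅚) = 6*(-⅔) = -4)
T(q, S) = 2*q (T(q, S) = q*(-4 + 6) = q*2 = 2*q)
(-116 + 42)*(T(8, 9) - 24) = (-116 + 42)*(2*8 - 24) = -74*(16 - 24) = -74*(-8) = 592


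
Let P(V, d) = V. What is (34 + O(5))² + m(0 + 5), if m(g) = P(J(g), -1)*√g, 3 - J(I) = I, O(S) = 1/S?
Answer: 29241/25 - 2*√5 ≈ 1165.2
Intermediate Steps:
J(I) = 3 - I
m(g) = √g*(3 - g) (m(g) = (3 - g)*√g = √g*(3 - g))
(34 + O(5))² + m(0 + 5) = (34 + 1/5)² + √(0 + 5)*(3 - (0 + 5)) = (34 + ⅕)² + √5*(3 - 1*5) = (171/5)² + √5*(3 - 5) = 29241/25 + √5*(-2) = 29241/25 - 2*√5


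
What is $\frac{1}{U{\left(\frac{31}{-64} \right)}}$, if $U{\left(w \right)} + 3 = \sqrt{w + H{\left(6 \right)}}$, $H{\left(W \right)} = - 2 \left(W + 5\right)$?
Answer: $- \frac{192}{2015} - \frac{8 i \sqrt{1439}}{2015} \approx -0.095285 - 0.15061 i$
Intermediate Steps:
$H{\left(W \right)} = -10 - 2 W$ ($H{\left(W \right)} = - 2 \left(5 + W\right) = -10 - 2 W$)
$U{\left(w \right)} = -3 + \sqrt{-22 + w}$ ($U{\left(w \right)} = -3 + \sqrt{w - 22} = -3 + \sqrt{-22 + w}$)
$\frac{1}{U{\left(\frac{31}{-64} \right)}} = \frac{1}{-3 + \sqrt{-22 + \frac{31}{-64}}} = \frac{1}{-3 + \sqrt{-22 + 31 \left(- \frac{1}{64}\right)}} = \frac{1}{-3 + \sqrt{-22 - \frac{31}{64}}} = \frac{1}{-3 + \sqrt{- \frac{1439}{64}}} = \frac{1}{-3 + \frac{i \sqrt{1439}}{8}}$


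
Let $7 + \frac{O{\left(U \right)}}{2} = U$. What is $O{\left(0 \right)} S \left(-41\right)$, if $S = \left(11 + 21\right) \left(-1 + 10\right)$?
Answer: $165312$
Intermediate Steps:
$O{\left(U \right)} = -14 + 2 U$
$S = 288$ ($S = 32 \cdot 9 = 288$)
$O{\left(0 \right)} S \left(-41\right) = \left(-14 + 2 \cdot 0\right) 288 \left(-41\right) = \left(-14 + 0\right) 288 \left(-41\right) = \left(-14\right) 288 \left(-41\right) = \left(-4032\right) \left(-41\right) = 165312$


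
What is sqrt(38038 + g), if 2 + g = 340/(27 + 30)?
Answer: 2*sqrt(30899586)/57 ≈ 195.04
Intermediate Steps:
g = 226/57 (g = -2 + 340/(27 + 30) = -2 + 340/57 = 226/57 ≈ 3.9649)
sqrt(38038 + g) = sqrt(38038 + 226/57) = sqrt(2168392/57) = 2*sqrt(30899586)/57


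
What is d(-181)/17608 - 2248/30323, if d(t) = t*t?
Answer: 953829019/533927384 ≈ 1.7864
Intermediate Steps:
d(t) = t²
d(-181)/17608 - 2248/30323 = (-181)²/17608 - 2248/30323 = 32761*(1/17608) - 2248*1/30323 = 32761/17608 - 2248/30323 = 953829019/533927384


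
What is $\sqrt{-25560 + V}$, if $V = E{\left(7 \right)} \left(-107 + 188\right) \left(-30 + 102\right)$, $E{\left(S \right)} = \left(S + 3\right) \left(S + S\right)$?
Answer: $78 \sqrt{130} \approx 889.34$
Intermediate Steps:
$E{\left(S \right)} = 2 S \left(3 + S\right)$ ($E{\left(S \right)} = \left(3 + S\right) 2 S = 2 S \left(3 + S\right)$)
$V = 816480$ ($V = 2 \cdot 7 \left(3 + 7\right) \left(-107 + 188\right) \left(-30 + 102\right) = 2 \cdot 7 \cdot 10 \cdot 81 \cdot 72 = 140 \cdot 5832 = 816480$)
$\sqrt{-25560 + V} = \sqrt{-25560 + 816480} = \sqrt{790920} = 78 \sqrt{130}$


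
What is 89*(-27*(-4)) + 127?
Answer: 9739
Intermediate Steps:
89*(-27*(-4)) + 127 = 89*108 + 127 = 9612 + 127 = 9739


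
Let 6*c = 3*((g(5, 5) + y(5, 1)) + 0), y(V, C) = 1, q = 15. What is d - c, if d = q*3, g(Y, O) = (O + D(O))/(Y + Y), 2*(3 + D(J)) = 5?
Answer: 1771/40 ≈ 44.275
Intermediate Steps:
D(J) = -½ (D(J) = -3 + (½)*5 = -3 + 5/2 = -½)
g(Y, O) = (-½ + O)/(2*Y) (g(Y, O) = (O - ½)/(Y + Y) = (-½ + O)/((2*Y)) = (-½ + O)*(1/(2*Y)) = (-½ + O)/(2*Y))
c = 29/40 (c = (3*(((¼)*(-1 + 2*5)/5 + 1) + 0))/6 = (3*(((¼)*(⅕)*(-1 + 10) + 1) + 0))/6 = (3*(((¼)*(⅕)*9 + 1) + 0))/6 = (3*((9/20 + 1) + 0))/6 = (3*(29/20 + 0))/6 = (3*(29/20))/6 = (⅙)*(87/20) = 29/40 ≈ 0.72500)
d = 45 (d = 15*3 = 45)
d - c = 45 - 1*29/40 = 45 - 29/40 = 1771/40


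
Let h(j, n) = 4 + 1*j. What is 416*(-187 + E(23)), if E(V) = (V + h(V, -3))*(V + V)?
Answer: 879008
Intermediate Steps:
h(j, n) = 4 + j
E(V) = 2*V*(4 + 2*V) (E(V) = (V + (4 + V))*(V + V) = (4 + 2*V)*(2*V) = 2*V*(4 + 2*V))
416*(-187 + E(23)) = 416*(-187 + 4*23*(2 + 23)) = 416*(-187 + 4*23*25) = 416*(-187 + 2300) = 416*2113 = 879008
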